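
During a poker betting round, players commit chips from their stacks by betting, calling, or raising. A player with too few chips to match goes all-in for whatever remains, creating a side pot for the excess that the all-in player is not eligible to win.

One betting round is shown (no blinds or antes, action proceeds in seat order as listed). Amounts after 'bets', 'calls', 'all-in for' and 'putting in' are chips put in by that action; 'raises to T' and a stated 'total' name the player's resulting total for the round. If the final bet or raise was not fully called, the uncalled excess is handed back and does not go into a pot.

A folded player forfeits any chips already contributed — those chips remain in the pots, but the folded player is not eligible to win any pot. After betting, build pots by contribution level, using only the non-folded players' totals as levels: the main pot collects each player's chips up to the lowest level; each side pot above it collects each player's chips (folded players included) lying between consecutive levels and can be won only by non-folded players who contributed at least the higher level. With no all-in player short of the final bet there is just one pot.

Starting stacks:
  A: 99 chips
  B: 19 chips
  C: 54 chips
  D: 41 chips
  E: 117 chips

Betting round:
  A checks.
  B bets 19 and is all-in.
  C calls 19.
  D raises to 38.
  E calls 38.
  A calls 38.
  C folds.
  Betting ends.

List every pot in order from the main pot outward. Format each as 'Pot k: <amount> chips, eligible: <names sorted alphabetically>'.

Contributions: A=38, B=19, C=19, D=38, E=38
Folded: C
Pot levels (distinct totals of non-folded players): 19, 38
Layer 1-19: 19 each from A, B, C, D, E = 19*5 = 95 chips; eligible A, B, D, E
Layer 20-38: 19 each from A, D, E = 19*3 = 57 chips; eligible A, D, E

Pot 1: 95 chips, eligible: A, B, D, E
Pot 2: 57 chips, eligible: A, D, E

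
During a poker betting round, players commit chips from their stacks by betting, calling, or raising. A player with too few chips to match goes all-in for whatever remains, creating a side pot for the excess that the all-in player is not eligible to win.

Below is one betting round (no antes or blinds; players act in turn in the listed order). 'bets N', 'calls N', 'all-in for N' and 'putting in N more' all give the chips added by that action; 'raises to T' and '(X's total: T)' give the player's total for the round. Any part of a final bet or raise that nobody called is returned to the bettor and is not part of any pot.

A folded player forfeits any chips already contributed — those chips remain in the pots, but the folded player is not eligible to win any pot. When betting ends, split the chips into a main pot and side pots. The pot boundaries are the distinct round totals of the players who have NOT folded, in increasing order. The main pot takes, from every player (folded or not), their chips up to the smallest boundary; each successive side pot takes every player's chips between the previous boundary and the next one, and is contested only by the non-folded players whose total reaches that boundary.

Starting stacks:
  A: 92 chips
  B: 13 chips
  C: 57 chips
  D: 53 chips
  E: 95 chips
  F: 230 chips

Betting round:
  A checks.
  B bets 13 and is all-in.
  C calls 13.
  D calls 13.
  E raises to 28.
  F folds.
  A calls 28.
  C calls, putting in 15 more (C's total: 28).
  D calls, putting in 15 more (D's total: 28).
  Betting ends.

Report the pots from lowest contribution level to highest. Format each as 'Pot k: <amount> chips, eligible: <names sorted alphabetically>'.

Contributions: A=28, B=13, C=28, D=28, E=28
Folded: F
Pot levels (distinct totals of non-folded players): 13, 28
Layer 1-13: 13 each from A, B, C, D, E = 13*5 = 65 chips; eligible A, B, C, D, E
Layer 14-28: 15 each from A, C, D, E = 15*4 = 60 chips; eligible A, C, D, E

Pot 1: 65 chips, eligible: A, B, C, D, E
Pot 2: 60 chips, eligible: A, C, D, E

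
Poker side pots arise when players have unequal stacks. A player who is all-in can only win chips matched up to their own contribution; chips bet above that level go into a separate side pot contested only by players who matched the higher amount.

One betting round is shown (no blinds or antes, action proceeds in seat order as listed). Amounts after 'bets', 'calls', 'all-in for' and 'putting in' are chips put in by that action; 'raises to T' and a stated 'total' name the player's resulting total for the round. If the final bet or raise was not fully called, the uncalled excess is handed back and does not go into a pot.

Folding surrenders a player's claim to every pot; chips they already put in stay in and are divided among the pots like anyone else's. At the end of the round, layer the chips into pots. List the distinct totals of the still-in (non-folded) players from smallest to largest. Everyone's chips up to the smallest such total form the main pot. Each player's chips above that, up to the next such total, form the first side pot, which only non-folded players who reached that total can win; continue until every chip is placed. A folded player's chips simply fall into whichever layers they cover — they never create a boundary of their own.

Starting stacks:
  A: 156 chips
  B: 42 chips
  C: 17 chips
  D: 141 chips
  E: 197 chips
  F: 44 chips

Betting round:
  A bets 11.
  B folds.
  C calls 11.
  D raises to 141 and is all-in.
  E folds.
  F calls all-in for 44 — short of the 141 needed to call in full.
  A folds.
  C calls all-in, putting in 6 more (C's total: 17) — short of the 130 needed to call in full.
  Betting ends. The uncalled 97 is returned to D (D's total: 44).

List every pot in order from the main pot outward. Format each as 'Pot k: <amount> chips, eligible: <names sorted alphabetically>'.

Pot 1: 62 chips, eligible: C, D, F
Pot 2: 54 chips, eligible: D, F

Derivation:
Contributions (after 97 returned to D): A=11, C=17, D=44, F=44
Folded: A, B, E
Pot levels (distinct totals of non-folded players): 17, 44
Layer 1-17: A 11 + C 17 + D 17 + F 17 = 62 chips; eligible C, D, F
Layer 18-44: 27 each from D, F = 27*2 = 54 chips; eligible D, F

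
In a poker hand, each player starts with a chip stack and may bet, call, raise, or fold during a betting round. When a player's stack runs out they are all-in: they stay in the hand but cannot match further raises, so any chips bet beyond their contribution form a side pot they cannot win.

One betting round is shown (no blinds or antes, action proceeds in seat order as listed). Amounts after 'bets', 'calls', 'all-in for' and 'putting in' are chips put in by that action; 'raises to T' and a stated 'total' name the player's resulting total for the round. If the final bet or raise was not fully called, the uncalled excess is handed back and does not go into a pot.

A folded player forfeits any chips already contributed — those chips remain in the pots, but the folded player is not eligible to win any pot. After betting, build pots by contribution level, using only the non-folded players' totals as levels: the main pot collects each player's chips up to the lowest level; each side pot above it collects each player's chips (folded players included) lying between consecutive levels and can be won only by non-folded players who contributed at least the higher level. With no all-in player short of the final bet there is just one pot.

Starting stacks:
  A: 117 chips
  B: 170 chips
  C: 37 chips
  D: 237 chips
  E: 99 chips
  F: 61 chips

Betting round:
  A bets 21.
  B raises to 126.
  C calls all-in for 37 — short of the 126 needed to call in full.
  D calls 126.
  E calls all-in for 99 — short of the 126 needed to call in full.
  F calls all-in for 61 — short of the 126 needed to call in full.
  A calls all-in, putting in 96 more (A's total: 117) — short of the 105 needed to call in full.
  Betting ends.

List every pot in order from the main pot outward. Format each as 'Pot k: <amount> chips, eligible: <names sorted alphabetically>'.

Contributions: A=117, B=126, C=37, D=126, E=99, F=61
Pot levels (distinct totals of non-folded players): 37, 61, 99, 117, 126
Layer 1-37: 37 each from A, B, C, D, E, F = 37*6 = 222 chips; eligible A, B, C, D, E, F
Layer 38-61: 24 each from A, B, D, E, F = 24*5 = 120 chips; eligible A, B, D, E, F
Layer 62-99: 38 each from A, B, D, E = 38*4 = 152 chips; eligible A, B, D, E
Layer 100-117: 18 each from A, B, D = 18*3 = 54 chips; eligible A, B, D
Layer 118-126: 9 each from B, D = 9*2 = 18 chips; eligible B, D

Pot 1: 222 chips, eligible: A, B, C, D, E, F
Pot 2: 120 chips, eligible: A, B, D, E, F
Pot 3: 152 chips, eligible: A, B, D, E
Pot 4: 54 chips, eligible: A, B, D
Pot 5: 18 chips, eligible: B, D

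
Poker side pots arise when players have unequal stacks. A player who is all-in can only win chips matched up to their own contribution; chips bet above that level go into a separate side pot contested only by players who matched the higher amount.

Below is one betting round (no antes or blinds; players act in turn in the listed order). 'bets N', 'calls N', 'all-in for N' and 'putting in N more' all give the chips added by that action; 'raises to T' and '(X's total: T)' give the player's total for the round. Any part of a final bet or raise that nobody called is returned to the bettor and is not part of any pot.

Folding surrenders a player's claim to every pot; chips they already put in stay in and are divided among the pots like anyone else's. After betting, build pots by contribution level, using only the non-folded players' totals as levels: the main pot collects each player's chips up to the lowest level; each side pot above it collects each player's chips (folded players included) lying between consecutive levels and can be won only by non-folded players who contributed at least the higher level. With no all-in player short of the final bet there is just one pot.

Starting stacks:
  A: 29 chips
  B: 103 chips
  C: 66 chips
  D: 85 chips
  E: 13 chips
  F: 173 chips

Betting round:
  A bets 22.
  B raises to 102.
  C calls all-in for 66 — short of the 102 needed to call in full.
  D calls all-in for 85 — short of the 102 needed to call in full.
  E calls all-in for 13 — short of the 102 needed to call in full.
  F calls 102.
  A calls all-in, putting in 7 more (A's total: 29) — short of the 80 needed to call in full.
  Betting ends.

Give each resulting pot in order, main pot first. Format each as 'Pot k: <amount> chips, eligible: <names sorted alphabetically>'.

Contributions: A=29, B=102, C=66, D=85, E=13, F=102
Pot levels (distinct totals of non-folded players): 13, 29, 66, 85, 102
Layer 1-13: 13 each from A, B, C, D, E, F = 13*6 = 78 chips; eligible A, B, C, D, E, F
Layer 14-29: 16 each from A, B, C, D, F = 16*5 = 80 chips; eligible A, B, C, D, F
Layer 30-66: 37 each from B, C, D, F = 37*4 = 148 chips; eligible B, C, D, F
Layer 67-85: 19 each from B, D, F = 19*3 = 57 chips; eligible B, D, F
Layer 86-102: 17 each from B, F = 17*2 = 34 chips; eligible B, F

Pot 1: 78 chips, eligible: A, B, C, D, E, F
Pot 2: 80 chips, eligible: A, B, C, D, F
Pot 3: 148 chips, eligible: B, C, D, F
Pot 4: 57 chips, eligible: B, D, F
Pot 5: 34 chips, eligible: B, F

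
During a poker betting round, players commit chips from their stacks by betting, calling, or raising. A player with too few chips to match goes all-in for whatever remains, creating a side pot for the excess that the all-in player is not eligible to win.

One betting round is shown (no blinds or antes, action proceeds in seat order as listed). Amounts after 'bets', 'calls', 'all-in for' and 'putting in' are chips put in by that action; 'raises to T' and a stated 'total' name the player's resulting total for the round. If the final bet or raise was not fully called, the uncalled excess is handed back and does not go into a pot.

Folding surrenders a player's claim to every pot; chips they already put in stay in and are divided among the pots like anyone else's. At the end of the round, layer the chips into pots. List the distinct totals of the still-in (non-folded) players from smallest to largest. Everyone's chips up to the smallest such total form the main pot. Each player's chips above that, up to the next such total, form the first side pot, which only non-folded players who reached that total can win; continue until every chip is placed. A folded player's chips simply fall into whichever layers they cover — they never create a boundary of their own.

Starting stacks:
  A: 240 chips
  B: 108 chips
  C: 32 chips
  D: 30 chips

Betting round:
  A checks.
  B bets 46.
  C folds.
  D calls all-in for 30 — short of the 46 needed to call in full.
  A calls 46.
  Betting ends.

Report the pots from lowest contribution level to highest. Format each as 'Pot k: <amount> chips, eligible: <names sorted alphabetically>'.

Contributions: A=46, B=46, D=30
Folded: C
Pot levels (distinct totals of non-folded players): 30, 46
Layer 1-30: 30 each from A, B, D = 30*3 = 90 chips; eligible A, B, D
Layer 31-46: 16 each from A, B = 16*2 = 32 chips; eligible A, B

Pot 1: 90 chips, eligible: A, B, D
Pot 2: 32 chips, eligible: A, B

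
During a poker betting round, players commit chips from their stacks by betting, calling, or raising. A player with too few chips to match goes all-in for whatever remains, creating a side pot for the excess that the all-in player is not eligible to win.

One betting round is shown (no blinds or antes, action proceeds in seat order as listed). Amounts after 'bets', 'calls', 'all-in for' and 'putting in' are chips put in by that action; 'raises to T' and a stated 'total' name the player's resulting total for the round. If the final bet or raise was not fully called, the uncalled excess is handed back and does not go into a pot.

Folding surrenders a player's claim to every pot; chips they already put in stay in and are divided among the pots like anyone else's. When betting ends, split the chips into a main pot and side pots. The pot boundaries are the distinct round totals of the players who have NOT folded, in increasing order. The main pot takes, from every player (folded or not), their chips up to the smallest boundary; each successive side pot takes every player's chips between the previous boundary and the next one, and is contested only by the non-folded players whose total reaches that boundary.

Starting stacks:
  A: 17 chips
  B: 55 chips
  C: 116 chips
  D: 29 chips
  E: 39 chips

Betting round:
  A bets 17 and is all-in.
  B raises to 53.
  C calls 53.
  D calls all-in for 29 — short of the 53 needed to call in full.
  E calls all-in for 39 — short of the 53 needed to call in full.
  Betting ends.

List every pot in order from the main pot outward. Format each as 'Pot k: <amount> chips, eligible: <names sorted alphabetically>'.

Pot 1: 85 chips, eligible: A, B, C, D, E
Pot 2: 48 chips, eligible: B, C, D, E
Pot 3: 30 chips, eligible: B, C, E
Pot 4: 28 chips, eligible: B, C

Derivation:
Contributions: A=17, B=53, C=53, D=29, E=39
Pot levels (distinct totals of non-folded players): 17, 29, 39, 53
Layer 1-17: 17 each from A, B, C, D, E = 17*5 = 85 chips; eligible A, B, C, D, E
Layer 18-29: 12 each from B, C, D, E = 12*4 = 48 chips; eligible B, C, D, E
Layer 30-39: 10 each from B, C, E = 10*3 = 30 chips; eligible B, C, E
Layer 40-53: 14 each from B, C = 14*2 = 28 chips; eligible B, C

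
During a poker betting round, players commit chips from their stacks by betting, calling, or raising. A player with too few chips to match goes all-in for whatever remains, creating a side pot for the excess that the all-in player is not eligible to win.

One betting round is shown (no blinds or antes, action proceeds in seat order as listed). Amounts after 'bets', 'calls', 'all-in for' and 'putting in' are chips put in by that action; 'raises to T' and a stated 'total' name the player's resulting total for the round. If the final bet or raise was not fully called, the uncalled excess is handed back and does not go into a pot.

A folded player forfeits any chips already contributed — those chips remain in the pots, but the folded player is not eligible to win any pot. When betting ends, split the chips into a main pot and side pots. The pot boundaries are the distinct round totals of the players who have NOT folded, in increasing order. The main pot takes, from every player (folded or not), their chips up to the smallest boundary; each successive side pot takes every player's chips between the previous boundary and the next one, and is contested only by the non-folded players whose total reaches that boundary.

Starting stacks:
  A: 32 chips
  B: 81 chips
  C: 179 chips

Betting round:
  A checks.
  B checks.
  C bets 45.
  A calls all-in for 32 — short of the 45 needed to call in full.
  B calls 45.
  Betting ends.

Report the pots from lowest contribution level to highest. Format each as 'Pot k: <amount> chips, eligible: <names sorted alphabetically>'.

Pot 1: 96 chips, eligible: A, B, C
Pot 2: 26 chips, eligible: B, C

Derivation:
Contributions: A=32, B=45, C=45
Pot levels (distinct totals of non-folded players): 32, 45
Layer 1-32: 32 each from A, B, C = 32*3 = 96 chips; eligible A, B, C
Layer 33-45: 13 each from B, C = 13*2 = 26 chips; eligible B, C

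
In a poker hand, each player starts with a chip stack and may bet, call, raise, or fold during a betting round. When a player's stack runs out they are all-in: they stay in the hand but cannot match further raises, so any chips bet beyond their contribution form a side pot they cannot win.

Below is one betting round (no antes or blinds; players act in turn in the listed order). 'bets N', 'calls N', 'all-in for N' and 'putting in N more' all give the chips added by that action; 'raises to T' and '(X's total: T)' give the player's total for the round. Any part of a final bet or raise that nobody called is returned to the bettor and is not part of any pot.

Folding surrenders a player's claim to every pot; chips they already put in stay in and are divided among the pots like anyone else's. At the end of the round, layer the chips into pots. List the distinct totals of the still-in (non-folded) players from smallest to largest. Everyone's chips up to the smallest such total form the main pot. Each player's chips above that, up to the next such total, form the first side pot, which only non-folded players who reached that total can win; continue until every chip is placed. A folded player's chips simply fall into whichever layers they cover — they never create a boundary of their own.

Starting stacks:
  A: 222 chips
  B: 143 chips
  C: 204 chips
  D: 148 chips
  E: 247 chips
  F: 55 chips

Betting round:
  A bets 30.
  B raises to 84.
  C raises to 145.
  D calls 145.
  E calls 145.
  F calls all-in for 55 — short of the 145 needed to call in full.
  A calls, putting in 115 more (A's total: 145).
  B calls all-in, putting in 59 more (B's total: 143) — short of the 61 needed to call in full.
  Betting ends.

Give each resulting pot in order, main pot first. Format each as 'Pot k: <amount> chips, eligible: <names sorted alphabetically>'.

Pot 1: 330 chips, eligible: A, B, C, D, E, F
Pot 2: 440 chips, eligible: A, B, C, D, E
Pot 3: 8 chips, eligible: A, C, D, E

Derivation:
Contributions: A=145, B=143, C=145, D=145, E=145, F=55
Pot levels (distinct totals of non-folded players): 55, 143, 145
Layer 1-55: 55 each from A, B, C, D, E, F = 55*6 = 330 chips; eligible A, B, C, D, E, F
Layer 56-143: 88 each from A, B, C, D, E = 88*5 = 440 chips; eligible A, B, C, D, E
Layer 144-145: 2 each from A, C, D, E = 2*4 = 8 chips; eligible A, C, D, E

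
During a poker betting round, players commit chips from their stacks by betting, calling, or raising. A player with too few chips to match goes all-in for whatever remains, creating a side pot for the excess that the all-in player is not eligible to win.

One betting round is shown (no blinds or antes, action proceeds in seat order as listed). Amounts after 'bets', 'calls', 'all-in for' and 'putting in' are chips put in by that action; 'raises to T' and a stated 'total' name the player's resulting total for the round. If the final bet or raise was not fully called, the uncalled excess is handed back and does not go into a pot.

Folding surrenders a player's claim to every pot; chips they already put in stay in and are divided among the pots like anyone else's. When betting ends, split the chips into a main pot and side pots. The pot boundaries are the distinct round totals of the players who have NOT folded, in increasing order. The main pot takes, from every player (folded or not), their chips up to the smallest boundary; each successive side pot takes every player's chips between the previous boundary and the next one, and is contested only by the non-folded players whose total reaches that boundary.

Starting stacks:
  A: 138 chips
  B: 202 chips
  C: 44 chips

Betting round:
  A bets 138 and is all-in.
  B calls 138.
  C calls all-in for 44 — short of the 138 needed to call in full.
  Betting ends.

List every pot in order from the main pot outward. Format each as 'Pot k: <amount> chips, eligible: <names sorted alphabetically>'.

Contributions: A=138, B=138, C=44
Pot levels (distinct totals of non-folded players): 44, 138
Layer 1-44: 44 each from A, B, C = 44*3 = 132 chips; eligible A, B, C
Layer 45-138: 94 each from A, B = 94*2 = 188 chips; eligible A, B

Pot 1: 132 chips, eligible: A, B, C
Pot 2: 188 chips, eligible: A, B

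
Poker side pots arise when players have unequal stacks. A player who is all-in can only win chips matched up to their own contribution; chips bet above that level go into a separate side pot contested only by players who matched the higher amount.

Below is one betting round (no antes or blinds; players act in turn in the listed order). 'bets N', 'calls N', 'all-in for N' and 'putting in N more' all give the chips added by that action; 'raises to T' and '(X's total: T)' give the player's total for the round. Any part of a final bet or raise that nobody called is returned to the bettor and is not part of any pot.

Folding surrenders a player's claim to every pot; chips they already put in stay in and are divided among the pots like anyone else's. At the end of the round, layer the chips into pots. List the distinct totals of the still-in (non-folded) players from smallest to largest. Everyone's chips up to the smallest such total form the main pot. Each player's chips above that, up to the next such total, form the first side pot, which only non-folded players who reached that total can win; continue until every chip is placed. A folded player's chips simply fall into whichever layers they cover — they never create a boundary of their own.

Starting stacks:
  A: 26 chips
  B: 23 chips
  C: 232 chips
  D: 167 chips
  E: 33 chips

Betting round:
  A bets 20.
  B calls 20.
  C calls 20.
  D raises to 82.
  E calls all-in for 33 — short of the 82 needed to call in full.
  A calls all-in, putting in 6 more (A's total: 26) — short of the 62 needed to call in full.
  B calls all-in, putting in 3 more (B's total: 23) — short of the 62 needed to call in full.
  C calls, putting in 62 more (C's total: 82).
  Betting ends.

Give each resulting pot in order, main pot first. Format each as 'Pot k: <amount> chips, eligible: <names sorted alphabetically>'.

Pot 1: 115 chips, eligible: A, B, C, D, E
Pot 2: 12 chips, eligible: A, C, D, E
Pot 3: 21 chips, eligible: C, D, E
Pot 4: 98 chips, eligible: C, D

Derivation:
Contributions: A=26, B=23, C=82, D=82, E=33
Pot levels (distinct totals of non-folded players): 23, 26, 33, 82
Layer 1-23: 23 each from A, B, C, D, E = 23*5 = 115 chips; eligible A, B, C, D, E
Layer 24-26: 3 each from A, C, D, E = 3*4 = 12 chips; eligible A, C, D, E
Layer 27-33: 7 each from C, D, E = 7*3 = 21 chips; eligible C, D, E
Layer 34-82: 49 each from C, D = 49*2 = 98 chips; eligible C, D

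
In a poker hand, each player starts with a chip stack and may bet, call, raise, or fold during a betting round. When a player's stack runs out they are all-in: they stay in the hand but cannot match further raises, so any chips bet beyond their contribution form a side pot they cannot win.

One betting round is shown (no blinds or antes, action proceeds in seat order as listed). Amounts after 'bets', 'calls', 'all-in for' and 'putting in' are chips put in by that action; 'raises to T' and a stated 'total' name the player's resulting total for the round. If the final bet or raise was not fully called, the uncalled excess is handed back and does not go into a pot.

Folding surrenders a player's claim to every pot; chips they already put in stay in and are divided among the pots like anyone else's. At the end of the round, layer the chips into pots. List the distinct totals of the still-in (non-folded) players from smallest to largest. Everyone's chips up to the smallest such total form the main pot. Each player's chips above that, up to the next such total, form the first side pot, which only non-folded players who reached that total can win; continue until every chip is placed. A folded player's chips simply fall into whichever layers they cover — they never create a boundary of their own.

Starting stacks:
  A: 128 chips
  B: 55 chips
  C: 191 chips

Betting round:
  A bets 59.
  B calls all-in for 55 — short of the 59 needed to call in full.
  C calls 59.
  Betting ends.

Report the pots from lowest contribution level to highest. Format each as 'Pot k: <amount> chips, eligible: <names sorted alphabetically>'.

Pot 1: 165 chips, eligible: A, B, C
Pot 2: 8 chips, eligible: A, C

Derivation:
Contributions: A=59, B=55, C=59
Pot levels (distinct totals of non-folded players): 55, 59
Layer 1-55: 55 each from A, B, C = 55*3 = 165 chips; eligible A, B, C
Layer 56-59: 4 each from A, C = 4*2 = 8 chips; eligible A, C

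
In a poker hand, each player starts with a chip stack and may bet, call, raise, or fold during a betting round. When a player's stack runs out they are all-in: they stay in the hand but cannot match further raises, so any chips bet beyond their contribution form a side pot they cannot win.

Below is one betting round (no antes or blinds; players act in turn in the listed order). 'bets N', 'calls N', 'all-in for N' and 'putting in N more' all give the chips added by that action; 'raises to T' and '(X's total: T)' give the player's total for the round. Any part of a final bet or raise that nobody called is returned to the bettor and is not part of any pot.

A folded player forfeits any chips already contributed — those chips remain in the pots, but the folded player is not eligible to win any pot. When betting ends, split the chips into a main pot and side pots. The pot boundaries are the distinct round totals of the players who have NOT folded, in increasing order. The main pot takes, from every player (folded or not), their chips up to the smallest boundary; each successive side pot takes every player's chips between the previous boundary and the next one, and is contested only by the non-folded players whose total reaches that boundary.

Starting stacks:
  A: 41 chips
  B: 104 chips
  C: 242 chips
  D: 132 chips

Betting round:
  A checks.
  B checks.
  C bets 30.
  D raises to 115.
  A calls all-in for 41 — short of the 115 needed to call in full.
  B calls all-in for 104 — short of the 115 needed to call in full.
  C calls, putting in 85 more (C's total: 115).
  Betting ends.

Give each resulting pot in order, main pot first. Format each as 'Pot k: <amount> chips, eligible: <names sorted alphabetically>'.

Contributions: A=41, B=104, C=115, D=115
Pot levels (distinct totals of non-folded players): 41, 104, 115
Layer 1-41: 41 each from A, B, C, D = 41*4 = 164 chips; eligible A, B, C, D
Layer 42-104: 63 each from B, C, D = 63*3 = 189 chips; eligible B, C, D
Layer 105-115: 11 each from C, D = 11*2 = 22 chips; eligible C, D

Pot 1: 164 chips, eligible: A, B, C, D
Pot 2: 189 chips, eligible: B, C, D
Pot 3: 22 chips, eligible: C, D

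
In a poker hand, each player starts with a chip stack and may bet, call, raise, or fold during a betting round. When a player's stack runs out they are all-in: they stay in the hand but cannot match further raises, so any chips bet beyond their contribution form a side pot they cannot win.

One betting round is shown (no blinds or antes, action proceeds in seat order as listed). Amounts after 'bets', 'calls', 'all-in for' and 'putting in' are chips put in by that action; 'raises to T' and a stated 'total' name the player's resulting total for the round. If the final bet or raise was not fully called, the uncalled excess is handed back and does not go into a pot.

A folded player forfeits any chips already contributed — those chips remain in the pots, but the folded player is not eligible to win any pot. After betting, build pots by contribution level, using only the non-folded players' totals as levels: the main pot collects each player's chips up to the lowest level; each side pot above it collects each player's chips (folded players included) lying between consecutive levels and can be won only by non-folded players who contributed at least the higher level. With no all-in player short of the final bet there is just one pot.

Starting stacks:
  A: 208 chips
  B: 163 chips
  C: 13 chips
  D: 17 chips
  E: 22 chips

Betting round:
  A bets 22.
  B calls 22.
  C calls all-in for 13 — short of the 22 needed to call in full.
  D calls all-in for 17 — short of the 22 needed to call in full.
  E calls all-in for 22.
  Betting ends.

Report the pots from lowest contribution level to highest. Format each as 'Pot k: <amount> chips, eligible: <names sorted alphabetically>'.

Contributions: A=22, B=22, C=13, D=17, E=22
Pot levels (distinct totals of non-folded players): 13, 17, 22
Layer 1-13: 13 each from A, B, C, D, E = 13*5 = 65 chips; eligible A, B, C, D, E
Layer 14-17: 4 each from A, B, D, E = 4*4 = 16 chips; eligible A, B, D, E
Layer 18-22: 5 each from A, B, E = 5*3 = 15 chips; eligible A, B, E

Pot 1: 65 chips, eligible: A, B, C, D, E
Pot 2: 16 chips, eligible: A, B, D, E
Pot 3: 15 chips, eligible: A, B, E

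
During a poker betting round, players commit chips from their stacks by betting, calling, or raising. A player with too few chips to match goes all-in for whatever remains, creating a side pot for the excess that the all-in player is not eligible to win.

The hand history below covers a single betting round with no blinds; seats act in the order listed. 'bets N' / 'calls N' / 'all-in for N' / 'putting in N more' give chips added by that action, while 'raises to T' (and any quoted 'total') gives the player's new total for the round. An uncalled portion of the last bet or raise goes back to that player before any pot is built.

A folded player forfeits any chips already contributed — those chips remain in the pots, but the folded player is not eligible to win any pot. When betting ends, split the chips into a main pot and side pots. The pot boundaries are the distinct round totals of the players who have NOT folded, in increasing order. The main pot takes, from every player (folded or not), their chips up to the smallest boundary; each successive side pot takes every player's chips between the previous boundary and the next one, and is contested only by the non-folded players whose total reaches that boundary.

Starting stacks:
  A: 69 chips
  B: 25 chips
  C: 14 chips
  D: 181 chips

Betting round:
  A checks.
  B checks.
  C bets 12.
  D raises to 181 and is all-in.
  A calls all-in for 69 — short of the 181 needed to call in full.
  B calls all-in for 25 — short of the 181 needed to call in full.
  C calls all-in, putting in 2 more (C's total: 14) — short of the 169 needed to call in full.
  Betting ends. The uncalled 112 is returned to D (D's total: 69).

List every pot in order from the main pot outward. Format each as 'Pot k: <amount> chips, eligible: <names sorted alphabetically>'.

Pot 1: 56 chips, eligible: A, B, C, D
Pot 2: 33 chips, eligible: A, B, D
Pot 3: 88 chips, eligible: A, D

Derivation:
Contributions (after 112 returned to D): A=69, B=25, C=14, D=69
Pot levels (distinct totals of non-folded players): 14, 25, 69
Layer 1-14: 14 each from A, B, C, D = 14*4 = 56 chips; eligible A, B, C, D
Layer 15-25: 11 each from A, B, D = 11*3 = 33 chips; eligible A, B, D
Layer 26-69: 44 each from A, D = 44*2 = 88 chips; eligible A, D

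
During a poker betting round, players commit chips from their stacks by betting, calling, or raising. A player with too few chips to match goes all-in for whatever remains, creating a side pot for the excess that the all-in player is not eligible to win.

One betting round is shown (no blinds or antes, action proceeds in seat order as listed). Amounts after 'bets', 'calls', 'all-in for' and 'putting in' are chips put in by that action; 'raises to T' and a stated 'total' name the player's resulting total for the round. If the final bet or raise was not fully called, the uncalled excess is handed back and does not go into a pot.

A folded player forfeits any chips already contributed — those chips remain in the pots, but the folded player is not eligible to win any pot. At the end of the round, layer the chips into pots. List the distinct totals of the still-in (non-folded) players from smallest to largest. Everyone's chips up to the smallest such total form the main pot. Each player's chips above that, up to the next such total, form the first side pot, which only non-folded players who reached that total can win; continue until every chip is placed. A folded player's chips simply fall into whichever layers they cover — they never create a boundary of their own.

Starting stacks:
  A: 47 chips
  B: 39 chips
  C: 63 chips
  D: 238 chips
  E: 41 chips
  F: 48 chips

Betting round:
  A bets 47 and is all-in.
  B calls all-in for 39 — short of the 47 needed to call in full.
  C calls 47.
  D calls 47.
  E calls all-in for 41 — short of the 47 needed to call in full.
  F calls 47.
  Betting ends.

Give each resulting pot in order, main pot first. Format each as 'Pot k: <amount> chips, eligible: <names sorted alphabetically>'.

Pot 1: 234 chips, eligible: A, B, C, D, E, F
Pot 2: 10 chips, eligible: A, C, D, E, F
Pot 3: 24 chips, eligible: A, C, D, F

Derivation:
Contributions: A=47, B=39, C=47, D=47, E=41, F=47
Pot levels (distinct totals of non-folded players): 39, 41, 47
Layer 1-39: 39 each from A, B, C, D, E, F = 39*6 = 234 chips; eligible A, B, C, D, E, F
Layer 40-41: 2 each from A, C, D, E, F = 2*5 = 10 chips; eligible A, C, D, E, F
Layer 42-47: 6 each from A, C, D, F = 6*4 = 24 chips; eligible A, C, D, F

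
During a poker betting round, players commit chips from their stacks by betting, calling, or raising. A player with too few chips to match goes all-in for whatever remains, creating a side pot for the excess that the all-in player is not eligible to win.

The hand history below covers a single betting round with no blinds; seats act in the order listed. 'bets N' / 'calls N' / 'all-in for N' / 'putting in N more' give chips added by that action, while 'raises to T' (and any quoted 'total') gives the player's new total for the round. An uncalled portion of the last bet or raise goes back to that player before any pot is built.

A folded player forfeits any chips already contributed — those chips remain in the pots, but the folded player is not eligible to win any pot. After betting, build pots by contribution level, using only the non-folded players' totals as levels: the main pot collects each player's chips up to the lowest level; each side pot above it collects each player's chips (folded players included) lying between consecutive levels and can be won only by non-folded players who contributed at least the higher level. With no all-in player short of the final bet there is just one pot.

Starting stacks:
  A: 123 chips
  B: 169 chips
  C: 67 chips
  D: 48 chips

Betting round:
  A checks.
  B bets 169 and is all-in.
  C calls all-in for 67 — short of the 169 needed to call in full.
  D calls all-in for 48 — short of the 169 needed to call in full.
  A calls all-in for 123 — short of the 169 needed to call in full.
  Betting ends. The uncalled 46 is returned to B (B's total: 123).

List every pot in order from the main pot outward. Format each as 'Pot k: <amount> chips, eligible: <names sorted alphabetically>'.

Pot 1: 192 chips, eligible: A, B, C, D
Pot 2: 57 chips, eligible: A, B, C
Pot 3: 112 chips, eligible: A, B

Derivation:
Contributions (after 46 returned to B): A=123, B=123, C=67, D=48
Pot levels (distinct totals of non-folded players): 48, 67, 123
Layer 1-48: 48 each from A, B, C, D = 48*4 = 192 chips; eligible A, B, C, D
Layer 49-67: 19 each from A, B, C = 19*3 = 57 chips; eligible A, B, C
Layer 68-123: 56 each from A, B = 56*2 = 112 chips; eligible A, B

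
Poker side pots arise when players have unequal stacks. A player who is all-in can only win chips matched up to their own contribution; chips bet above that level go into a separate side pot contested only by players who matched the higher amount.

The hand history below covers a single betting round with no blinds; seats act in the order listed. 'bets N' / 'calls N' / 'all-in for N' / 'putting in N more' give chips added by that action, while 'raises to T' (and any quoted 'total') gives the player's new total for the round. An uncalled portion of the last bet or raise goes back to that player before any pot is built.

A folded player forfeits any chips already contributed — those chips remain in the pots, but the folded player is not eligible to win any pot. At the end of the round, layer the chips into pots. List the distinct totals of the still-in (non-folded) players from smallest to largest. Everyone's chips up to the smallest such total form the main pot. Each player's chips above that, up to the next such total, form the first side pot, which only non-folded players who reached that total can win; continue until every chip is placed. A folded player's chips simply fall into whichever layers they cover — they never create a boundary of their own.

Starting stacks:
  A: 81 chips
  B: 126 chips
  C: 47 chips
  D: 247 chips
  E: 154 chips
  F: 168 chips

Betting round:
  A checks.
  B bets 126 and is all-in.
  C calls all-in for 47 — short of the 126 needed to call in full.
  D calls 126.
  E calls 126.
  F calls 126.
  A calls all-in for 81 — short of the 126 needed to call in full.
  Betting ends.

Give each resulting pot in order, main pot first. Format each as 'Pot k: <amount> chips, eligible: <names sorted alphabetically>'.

Contributions: A=81, B=126, C=47, D=126, E=126, F=126
Pot levels (distinct totals of non-folded players): 47, 81, 126
Layer 1-47: 47 each from A, B, C, D, E, F = 47*6 = 282 chips; eligible A, B, C, D, E, F
Layer 48-81: 34 each from A, B, D, E, F = 34*5 = 170 chips; eligible A, B, D, E, F
Layer 82-126: 45 each from B, D, E, F = 45*4 = 180 chips; eligible B, D, E, F

Pot 1: 282 chips, eligible: A, B, C, D, E, F
Pot 2: 170 chips, eligible: A, B, D, E, F
Pot 3: 180 chips, eligible: B, D, E, F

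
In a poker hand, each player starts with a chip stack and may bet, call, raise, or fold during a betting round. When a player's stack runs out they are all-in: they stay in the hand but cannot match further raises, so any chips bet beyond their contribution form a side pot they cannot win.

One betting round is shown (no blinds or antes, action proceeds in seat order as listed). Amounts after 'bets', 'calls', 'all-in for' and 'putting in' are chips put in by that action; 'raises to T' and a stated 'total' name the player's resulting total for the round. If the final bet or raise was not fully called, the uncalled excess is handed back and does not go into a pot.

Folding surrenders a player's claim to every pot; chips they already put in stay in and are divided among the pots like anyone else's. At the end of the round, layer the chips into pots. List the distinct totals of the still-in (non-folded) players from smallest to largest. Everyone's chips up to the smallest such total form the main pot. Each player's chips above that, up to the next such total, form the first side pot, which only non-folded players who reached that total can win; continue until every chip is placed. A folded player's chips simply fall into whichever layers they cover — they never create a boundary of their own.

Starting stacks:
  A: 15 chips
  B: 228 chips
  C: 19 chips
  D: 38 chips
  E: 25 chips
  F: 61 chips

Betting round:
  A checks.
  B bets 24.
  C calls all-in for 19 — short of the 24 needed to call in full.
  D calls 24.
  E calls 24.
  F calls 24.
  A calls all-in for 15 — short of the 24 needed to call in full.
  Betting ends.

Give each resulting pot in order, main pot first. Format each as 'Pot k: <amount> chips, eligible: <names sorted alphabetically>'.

Contributions: A=15, B=24, C=19, D=24, E=24, F=24
Pot levels (distinct totals of non-folded players): 15, 19, 24
Layer 1-15: 15 each from A, B, C, D, E, F = 15*6 = 90 chips; eligible A, B, C, D, E, F
Layer 16-19: 4 each from B, C, D, E, F = 4*5 = 20 chips; eligible B, C, D, E, F
Layer 20-24: 5 each from B, D, E, F = 5*4 = 20 chips; eligible B, D, E, F

Pot 1: 90 chips, eligible: A, B, C, D, E, F
Pot 2: 20 chips, eligible: B, C, D, E, F
Pot 3: 20 chips, eligible: B, D, E, F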